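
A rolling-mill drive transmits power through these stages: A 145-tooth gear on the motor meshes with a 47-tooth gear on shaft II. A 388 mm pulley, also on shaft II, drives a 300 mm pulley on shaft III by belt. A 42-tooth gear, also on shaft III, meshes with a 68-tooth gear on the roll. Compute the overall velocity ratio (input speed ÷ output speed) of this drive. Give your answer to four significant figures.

Each stage contributes driven/driver: gear mesh 47/145 = 0.32414, belt 300/388 = 0.7732, gear mesh 68/42 = 1.619.
Overall: 0.32414 × 0.7732 × 1.619 = 0.40577.

0.4058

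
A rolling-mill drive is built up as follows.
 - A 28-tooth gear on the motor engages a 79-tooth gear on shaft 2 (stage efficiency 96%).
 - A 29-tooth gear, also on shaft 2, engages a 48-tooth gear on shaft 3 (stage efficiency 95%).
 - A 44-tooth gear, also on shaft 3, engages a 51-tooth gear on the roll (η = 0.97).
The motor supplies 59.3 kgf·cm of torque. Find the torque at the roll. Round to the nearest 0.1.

284.0 kgf·cm

Gear mesh: ratio = 79/28 = 2.8214; torque at shaft 2 = 59.3 × 2.8214 × 0.96 = 160.62 kgf·cm.
Gear mesh: ratio = 48/29 = 1.6552; torque at shaft 3 = 160.62 × 1.6552 × 0.95 = 252.56 kgf·cm.
Gear mesh: ratio = 51/44 = 1.1591; torque at the roll = 252.56 × 1.1591 × 0.97 = 283.96 kgf·cm.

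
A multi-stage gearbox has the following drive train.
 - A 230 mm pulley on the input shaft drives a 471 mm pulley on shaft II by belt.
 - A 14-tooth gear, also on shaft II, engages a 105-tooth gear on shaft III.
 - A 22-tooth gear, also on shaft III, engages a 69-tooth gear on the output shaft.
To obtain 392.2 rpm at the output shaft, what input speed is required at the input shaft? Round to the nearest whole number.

Overall ratio R = 2.0478 × 7.5 × 3.1364 = 48.17.
Required input speed = output speed × R = 392.2 × 48.17 = 18892 rpm.

18892 rpm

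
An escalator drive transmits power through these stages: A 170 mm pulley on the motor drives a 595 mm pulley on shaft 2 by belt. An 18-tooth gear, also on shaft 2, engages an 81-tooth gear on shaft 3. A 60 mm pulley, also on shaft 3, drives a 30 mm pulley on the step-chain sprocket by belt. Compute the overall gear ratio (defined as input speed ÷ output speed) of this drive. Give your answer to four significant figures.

7.875

Each stage contributes driven/driver: belt 595/170 = 3.5, gear mesh 81/18 = 4.5, belt 30/60 = 0.5.
Overall: 3.5 × 4.5 × 0.5 = 7.875.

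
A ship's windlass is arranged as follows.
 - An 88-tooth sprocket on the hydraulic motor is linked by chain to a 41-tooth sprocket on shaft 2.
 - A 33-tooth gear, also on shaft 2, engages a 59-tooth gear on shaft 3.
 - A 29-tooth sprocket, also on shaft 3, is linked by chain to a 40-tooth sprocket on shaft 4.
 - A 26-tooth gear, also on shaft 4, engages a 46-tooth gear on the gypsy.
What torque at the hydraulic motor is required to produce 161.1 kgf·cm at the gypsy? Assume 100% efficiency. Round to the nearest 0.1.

79.3 kgf·cm

Overall ratio R = 0.46591 × 1.7879 × 1.3793 × 1.7692 = 2.0328.
Input torque = output torque / R = 161.1 / 2.0328 = 79.252 kgf·cm.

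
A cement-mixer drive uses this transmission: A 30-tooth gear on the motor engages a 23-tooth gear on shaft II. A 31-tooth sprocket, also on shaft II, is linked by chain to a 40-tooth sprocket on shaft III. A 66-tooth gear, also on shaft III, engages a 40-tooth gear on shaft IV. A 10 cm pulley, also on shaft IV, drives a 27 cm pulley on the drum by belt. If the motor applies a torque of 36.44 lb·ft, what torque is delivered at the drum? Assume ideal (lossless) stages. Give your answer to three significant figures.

Gear mesh: ratio = 23/30 = 0.76667; torque at shaft II = 36.44 × 0.76667 = 27.937 lb·ft.
Chain: ratio = 40/31 = 1.2903; torque at shaft III = 27.937 × 1.2903 = 36.048 lb·ft.
Gear mesh: ratio = 40/66 = 0.60606; torque at shaft IV = 36.048 × 0.60606 = 21.847 lb·ft.
Belt: ratio = 27/10 = 2.7; torque at the drum = 21.847 × 2.7 = 58.988 lb·ft.

59.0 lb·ft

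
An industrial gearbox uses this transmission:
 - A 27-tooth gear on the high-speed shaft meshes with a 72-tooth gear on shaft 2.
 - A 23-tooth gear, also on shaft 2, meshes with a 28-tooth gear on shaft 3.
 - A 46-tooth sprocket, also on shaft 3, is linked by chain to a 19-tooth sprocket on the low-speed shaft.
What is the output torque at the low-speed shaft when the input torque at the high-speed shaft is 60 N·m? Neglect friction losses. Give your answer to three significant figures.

After the gear mesh (72/27): 60 × 2.6667 = 160 N·m
After the gear mesh (28/23): 160 × 1.2174 = 194.78 N·m
After the chain (19/46): 194.78 × 0.41304 = 80.454 N·m

80.5 N·m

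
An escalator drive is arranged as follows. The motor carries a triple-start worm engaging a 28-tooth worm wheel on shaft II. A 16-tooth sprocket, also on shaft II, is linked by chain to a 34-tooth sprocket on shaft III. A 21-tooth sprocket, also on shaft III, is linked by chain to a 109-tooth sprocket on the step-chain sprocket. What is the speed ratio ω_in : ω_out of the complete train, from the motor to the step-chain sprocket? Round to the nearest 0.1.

102.9

Each stage contributes driven/driver: worm 28/3 = 9.3333, chain 34/16 = 2.125, chain 109/21 = 5.1905.
Overall: 9.3333 × 2.125 × 5.1905 = 102.94.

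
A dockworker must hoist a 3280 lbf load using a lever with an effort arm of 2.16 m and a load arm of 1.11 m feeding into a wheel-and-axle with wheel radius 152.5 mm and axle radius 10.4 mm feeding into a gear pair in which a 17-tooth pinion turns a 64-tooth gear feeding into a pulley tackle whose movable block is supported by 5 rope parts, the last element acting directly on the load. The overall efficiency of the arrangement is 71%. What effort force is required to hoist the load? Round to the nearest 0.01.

8.60 lbf

Lever MA = effort arm / load arm = 2.16/1.11 = 1.9459.
Wheel-and-axle MA = R/r = 152.5/10.4 = 14.663.
Gear pair MA = 64/17 = 3.7647.
Block-and-tackle MA = number of supporting rope parts = 5.
Combined ideal MA = 1.9459 × 14.663 × 3.7647 × 5 = 537.12.
Actual MA = 537.12 × 0.71 = 381.35.
Effort = load / actual MA = 3280 / 381.35 = 8.601 lbf.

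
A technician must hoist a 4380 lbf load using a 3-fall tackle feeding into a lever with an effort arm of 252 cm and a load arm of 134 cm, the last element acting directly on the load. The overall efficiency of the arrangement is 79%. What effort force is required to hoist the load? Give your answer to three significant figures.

Block-and-tackle MA = number of supporting rope parts = 3.
Lever MA = effort arm / load arm = 252/134 = 1.8806.
Combined ideal MA = 3 × 1.8806 = 5.6418.
Actual MA = 5.6418 × 0.79 = 4.457.
Effort = load / actual MA = 4380 / 4.457 = 982.72 lbf.

983 lbf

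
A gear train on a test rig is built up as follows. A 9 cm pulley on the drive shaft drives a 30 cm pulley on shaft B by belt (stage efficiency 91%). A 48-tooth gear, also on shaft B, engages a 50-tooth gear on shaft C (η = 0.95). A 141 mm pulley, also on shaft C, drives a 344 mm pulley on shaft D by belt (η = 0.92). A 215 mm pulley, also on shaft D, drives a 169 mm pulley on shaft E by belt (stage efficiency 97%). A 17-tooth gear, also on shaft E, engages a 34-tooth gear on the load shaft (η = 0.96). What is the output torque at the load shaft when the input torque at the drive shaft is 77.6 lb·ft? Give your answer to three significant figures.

Belt: ratio = 30/9 = 3.3333; torque at shaft B = 77.6 × 3.3333 × 0.91 = 235.39 lb·ft.
Gear mesh: ratio = 50/48 = 1.0417; torque at shaft C = 235.39 × 1.0417 × 0.95 = 232.93 lb·ft.
Belt: ratio = 344/141 = 2.4397; torque at shaft D = 232.93 × 2.4397 × 0.92 = 522.83 lb·ft.
Belt: ratio = 169/215 = 0.78605; torque at shaft E = 522.83 × 0.78605 × 0.97 = 398.64 lb·ft.
Gear mesh: ratio = 34/17 = 2; torque at the load shaft = 398.64 × 2 × 0.96 = 765.39 lb·ft.

765 lb·ft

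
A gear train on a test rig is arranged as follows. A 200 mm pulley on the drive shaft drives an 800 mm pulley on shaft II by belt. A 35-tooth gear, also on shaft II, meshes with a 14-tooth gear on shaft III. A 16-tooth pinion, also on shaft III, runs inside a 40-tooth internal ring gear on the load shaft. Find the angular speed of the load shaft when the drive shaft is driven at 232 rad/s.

58 rad/s

the drive shaft → shaft II (belt, 800/200): 232 ÷ 4 = 58 rad/s
shaft II → shaft III (gear mesh, 14/35): 58 ÷ 0.4 = 145 rad/s
shaft III → the load shaft (internal gear, 40/16): 145 ÷ 2.5 = 58 rad/s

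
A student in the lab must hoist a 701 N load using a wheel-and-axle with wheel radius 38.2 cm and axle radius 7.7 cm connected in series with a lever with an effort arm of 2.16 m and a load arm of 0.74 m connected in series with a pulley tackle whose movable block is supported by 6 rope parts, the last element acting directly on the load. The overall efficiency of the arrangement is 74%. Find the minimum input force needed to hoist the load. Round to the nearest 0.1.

Wheel-and-axle MA = R/r = 38.2/7.7 = 4.961.
Lever MA = effort arm / load arm = 2.16/0.74 = 2.9189.
Block-and-tackle MA = number of supporting rope parts = 6.
Combined ideal MA = 4.961 × 2.9189 × 6 = 86.885.
Actual MA = 86.885 × 0.74 = 64.295.
Effort = load / actual MA = 701 / 64.295 = 10.903 N.

10.9 N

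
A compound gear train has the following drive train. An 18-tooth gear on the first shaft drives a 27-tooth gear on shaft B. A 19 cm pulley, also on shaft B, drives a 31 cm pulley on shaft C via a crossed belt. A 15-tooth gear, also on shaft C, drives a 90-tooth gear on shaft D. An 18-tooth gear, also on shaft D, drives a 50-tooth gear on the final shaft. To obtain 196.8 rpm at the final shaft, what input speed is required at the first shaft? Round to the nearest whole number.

8027 rpm

Overall ratio R = 1.5 × 1.6316 × 6 × 2.7778 = 40.789.
Required input speed = output speed × R = 196.8 × 40.789 = 8027.4 rpm.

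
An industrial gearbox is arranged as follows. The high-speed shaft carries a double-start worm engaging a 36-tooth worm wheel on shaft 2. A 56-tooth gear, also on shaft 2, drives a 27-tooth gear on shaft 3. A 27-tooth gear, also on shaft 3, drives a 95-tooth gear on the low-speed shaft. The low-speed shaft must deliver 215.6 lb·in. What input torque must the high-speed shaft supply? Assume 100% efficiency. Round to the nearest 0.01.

7.06 lb·in

Overall ratio R = 18 × 0.48214 × 3.5185 = 30.536.
Input torque = output torque / R = 215.6 / 30.536 = 7.0606 lb·in.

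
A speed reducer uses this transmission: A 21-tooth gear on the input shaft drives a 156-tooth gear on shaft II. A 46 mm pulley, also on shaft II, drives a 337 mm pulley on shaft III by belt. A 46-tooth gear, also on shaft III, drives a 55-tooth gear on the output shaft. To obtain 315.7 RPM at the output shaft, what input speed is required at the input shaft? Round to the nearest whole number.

Overall ratio R = 7.4286 × 7.3261 × 1.1957 = 65.07.
Required input speed = output speed × R = 315.7 × 65.07 = 20543 RPM.

20543 RPM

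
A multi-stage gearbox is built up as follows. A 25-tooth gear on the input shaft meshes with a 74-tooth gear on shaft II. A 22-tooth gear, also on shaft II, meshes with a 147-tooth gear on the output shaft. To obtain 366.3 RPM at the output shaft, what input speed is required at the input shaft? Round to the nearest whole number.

Overall ratio R = 2.96 × 6.6818 = 19.778.
Required input speed = output speed × R = 366.3 × 19.778 = 7244.7 RPM.

7245 RPM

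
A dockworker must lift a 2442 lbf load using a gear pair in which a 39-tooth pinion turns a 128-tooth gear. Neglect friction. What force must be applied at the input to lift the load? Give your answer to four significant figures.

744.0 lbf

Gear pair MA = 128/39 = 3.2821.
Effort = load / MA = 2442 / 3.2821 = 744.05 lbf.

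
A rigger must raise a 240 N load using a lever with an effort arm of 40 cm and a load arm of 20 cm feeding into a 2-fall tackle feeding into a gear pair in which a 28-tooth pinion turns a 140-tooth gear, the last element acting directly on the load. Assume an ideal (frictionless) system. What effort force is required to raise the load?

12 N

Lever MA = effort arm / load arm = 40/20 = 2.
Block-and-tackle MA = number of supporting rope parts = 2.
Gear pair MA = 140/28 = 5.
Combined ideal MA = 2 × 2 × 5 = 20.
Effort = load / MA = 240 / 20 = 12 N.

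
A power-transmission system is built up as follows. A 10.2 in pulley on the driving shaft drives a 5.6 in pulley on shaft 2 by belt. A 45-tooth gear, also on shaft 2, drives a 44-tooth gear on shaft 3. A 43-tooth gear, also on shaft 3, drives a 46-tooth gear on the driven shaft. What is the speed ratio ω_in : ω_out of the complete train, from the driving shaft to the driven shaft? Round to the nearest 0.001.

Each stage contributes driven/driver: belt 5.6/10.2 = 0.54902, gear mesh 44/45 = 0.97778, gear mesh 46/43 = 1.0698.
Overall: 0.54902 × 0.97778 × 1.0698 = 0.57427.

0.574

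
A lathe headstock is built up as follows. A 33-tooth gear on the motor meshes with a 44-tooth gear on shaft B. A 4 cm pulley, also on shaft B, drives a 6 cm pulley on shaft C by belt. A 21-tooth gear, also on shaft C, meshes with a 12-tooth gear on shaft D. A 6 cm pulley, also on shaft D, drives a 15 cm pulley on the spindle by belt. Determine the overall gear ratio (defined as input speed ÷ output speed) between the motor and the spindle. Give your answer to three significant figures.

Each stage contributes driven/driver: gear mesh 44/33 = 1.3333, belt 6/4 = 1.5, gear mesh 12/21 = 0.57143, belt 15/6 = 2.5.
Overall: 1.3333 × 1.5 × 0.57143 × 2.5 = 2.8571.

2.86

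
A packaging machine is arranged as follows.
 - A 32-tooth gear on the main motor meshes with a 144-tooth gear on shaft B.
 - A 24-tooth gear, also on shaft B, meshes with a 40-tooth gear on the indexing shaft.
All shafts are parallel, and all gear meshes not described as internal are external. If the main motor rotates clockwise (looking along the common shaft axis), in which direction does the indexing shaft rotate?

the main motor → shaft B: external mesh, 1 reversal → CCW.
shaft B → the indexing shaft: external mesh, 1 reversal → CW.
2 reversals in total — an even number — so the indexing shaft turns the same way as the main motor.

clockwise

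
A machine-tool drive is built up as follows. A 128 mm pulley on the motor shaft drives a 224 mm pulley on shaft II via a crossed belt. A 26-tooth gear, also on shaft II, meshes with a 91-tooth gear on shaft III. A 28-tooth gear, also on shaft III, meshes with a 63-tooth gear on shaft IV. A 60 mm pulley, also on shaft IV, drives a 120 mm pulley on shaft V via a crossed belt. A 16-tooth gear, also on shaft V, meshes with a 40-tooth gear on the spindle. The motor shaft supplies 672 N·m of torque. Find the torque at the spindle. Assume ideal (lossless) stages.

46305 N·m

belt 224/128 = 1.75 → τ = 672·1.75 = 1176 N·m
gear mesh 91/26 = 3.5 → τ = 1176·3.5 = 4116 N·m
gear mesh 63/28 = 2.25 → τ = 4116·2.25 = 9261 N·m
belt 120/60 = 2 → τ = 9261·2 = 18522 N·m
gear mesh 40/16 = 2.5 → τ = 18522·2.5 = 46305 N·m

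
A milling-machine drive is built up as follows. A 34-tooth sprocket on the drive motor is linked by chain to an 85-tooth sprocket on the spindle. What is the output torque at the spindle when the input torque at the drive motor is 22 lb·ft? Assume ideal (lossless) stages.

Chain: ratio = 85/34 = 2.5; torque at the spindle = 22 × 2.5 = 55 lb·ft.

55 lb·ft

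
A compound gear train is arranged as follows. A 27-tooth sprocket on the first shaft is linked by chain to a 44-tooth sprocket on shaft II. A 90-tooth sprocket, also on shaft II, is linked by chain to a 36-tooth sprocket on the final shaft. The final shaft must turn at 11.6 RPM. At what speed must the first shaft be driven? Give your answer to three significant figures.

7.56 RPM

Overall ratio R = 1.6296 × 0.4 = 0.65185.
Required input speed = output speed × R = 11.6 × 0.65185 = 7.5615 RPM.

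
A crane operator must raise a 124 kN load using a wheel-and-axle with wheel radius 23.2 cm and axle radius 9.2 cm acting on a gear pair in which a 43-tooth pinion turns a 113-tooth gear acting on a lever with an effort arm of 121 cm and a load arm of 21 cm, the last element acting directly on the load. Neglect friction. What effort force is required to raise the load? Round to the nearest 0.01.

3.25 kN

Wheel-and-axle MA = R/r = 23.2/9.2 = 2.5217.
Gear pair MA = 113/43 = 2.6279.
Lever MA = effort arm / load arm = 121/21 = 5.7619.
Combined ideal MA = 2.5217 × 2.6279 × 5.7619 = 38.184.
Effort = load / MA = 124 / 38.184 = 3.2475 kN.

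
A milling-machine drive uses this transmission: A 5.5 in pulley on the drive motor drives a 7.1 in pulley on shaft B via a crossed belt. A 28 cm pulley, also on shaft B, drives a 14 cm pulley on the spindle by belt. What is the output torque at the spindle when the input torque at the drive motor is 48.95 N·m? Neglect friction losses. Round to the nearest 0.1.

Belt: ratio = 7.1/5.5 = 1.2909; torque at shaft B = 48.95 × 1.2909 = 63.19 N·m.
Belt: ratio = 14/28 = 0.5; torque at the spindle = 63.19 × 0.5 = 31.595 N·m.

31.6 N·m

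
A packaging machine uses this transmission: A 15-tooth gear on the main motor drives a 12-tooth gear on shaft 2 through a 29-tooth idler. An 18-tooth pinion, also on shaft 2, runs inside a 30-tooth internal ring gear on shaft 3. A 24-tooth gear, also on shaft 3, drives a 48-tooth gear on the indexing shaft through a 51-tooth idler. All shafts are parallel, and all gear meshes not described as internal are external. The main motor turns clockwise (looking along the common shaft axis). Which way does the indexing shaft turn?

the main motor → shaft 2: driver → idler → driven is 2 external meshes, 2 reversals → CW.
shaft 2 → shaft 3: internal mesh, same direction → CW.
shaft 3 → the indexing shaft: driver → idler → driven is 2 external meshes, 2 reversals → CW.
4 reversals in total — an even number — so the indexing shaft turns the same way as the main motor.

clockwise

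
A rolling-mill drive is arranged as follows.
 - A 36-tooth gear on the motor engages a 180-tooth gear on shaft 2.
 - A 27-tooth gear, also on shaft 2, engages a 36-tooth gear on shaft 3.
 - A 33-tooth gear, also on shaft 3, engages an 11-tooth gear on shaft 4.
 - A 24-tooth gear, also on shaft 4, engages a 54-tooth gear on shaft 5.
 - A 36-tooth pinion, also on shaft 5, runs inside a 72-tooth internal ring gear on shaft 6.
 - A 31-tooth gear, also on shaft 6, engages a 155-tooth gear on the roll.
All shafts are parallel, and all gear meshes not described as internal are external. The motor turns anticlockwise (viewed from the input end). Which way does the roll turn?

clockwise

the motor → shaft 2: external mesh, 1 reversal → CW.
shaft 2 → shaft 3: external mesh, 1 reversal → CCW.
shaft 3 → shaft 4: external mesh, 1 reversal → CW.
shaft 4 → shaft 5: external mesh, 1 reversal → CCW.
shaft 5 → shaft 6: internal mesh, same direction → CCW.
shaft 6 → the roll: external mesh, 1 reversal → CW.
5 reversals in total — an odd number — so the roll turns opposite to the motor.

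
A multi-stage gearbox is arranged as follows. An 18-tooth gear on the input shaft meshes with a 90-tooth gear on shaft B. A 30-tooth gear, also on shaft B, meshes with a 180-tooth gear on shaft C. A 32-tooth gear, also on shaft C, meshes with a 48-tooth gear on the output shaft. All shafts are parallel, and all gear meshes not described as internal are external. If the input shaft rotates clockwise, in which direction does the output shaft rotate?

the input shaft → shaft B: external mesh, 1 reversal → CCW.
shaft B → shaft C: external mesh, 1 reversal → CW.
shaft C → the output shaft: external mesh, 1 reversal → CCW.
3 reversals in total — an odd number — so the output shaft turns opposite to the input shaft.

counterclockwise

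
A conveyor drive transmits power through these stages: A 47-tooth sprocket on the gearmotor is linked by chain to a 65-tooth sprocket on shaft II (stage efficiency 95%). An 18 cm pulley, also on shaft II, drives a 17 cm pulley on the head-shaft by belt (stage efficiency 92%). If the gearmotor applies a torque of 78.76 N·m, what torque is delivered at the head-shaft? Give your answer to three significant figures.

89.9 N·m

Chain: ratio = 65/47 = 1.383; torque at shaft II = 78.76 × 1.383 × 0.95 = 103.48 N·m.
Belt: ratio = 17/18 = 0.94444; torque at the head-shaft = 103.48 × 0.94444 × 0.92 = 89.91 N·m.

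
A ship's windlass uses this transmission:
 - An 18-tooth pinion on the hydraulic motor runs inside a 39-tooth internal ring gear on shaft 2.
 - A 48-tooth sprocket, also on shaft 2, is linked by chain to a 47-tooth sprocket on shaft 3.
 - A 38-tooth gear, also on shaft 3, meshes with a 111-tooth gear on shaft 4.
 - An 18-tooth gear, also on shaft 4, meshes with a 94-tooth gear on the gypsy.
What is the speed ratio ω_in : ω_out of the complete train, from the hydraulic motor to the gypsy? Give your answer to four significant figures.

32.36

Each stage contributes driven/driver: internal gear 39/18 = 2.1667, chain 47/48 = 0.97917, gear mesh 111/38 = 2.9211, gear mesh 94/18 = 5.2222.
Overall: 2.1667 × 0.97917 × 2.9211 × 5.2222 = 32.363.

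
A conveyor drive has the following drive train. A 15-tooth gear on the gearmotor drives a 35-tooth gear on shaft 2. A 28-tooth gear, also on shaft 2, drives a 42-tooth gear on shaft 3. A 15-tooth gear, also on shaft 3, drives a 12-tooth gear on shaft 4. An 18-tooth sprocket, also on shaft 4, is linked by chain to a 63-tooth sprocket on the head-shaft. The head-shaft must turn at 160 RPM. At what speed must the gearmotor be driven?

1568 RPM

Overall ratio R = 2.3333 × 1.5 × 0.8 × 3.5 = 9.8.
Required input speed = output speed × R = 160 × 9.8 = 1568 RPM.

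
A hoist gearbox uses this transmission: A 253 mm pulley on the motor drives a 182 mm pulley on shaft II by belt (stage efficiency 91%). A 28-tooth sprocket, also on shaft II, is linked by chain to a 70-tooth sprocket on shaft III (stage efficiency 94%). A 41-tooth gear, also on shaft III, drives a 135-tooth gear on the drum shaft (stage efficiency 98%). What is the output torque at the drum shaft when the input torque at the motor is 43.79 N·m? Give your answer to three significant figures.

217 N·m

belt 182/253 = 0.71937 → τ = 43.79·0.71937·0.91 = 28.666 N·m
chain 70/28 = 2.5 → τ = 28.666·2.5·0.94 = 67.365 N·m
gear mesh 135/41 = 3.2927 → τ = 67.365·3.2927·0.98 = 217.38 N·m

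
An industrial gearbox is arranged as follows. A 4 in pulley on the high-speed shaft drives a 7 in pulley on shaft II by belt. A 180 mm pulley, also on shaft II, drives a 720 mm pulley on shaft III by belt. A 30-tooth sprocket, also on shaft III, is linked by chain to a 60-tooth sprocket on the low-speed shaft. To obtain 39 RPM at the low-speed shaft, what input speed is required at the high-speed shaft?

546 RPM

Overall ratio R = 1.75 × 4 × 2 = 14.
Required input speed = output speed × R = 39 × 14 = 546 RPM.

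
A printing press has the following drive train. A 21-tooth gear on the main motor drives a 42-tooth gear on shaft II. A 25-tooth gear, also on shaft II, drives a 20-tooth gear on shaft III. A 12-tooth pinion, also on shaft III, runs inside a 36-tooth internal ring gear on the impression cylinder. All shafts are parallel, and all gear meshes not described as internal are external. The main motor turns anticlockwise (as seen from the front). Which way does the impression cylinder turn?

the main motor → shaft II: external mesh, 1 reversal → CW.
shaft II → shaft III: external mesh, 1 reversal → CCW.
shaft III → the impression cylinder: internal mesh, same direction → CCW.
2 reversals in total — an even number — so the impression cylinder turns the same way as the main motor.

anticlockwise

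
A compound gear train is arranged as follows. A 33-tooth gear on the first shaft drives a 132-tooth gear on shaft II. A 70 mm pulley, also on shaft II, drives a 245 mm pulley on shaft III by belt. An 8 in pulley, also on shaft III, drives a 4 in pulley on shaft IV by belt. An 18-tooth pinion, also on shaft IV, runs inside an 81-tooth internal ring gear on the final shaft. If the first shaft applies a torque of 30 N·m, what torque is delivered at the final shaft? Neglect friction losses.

After the gear mesh (132/33): 30 × 4 = 120 N·m
After the belt (245/70): 120 × 3.5 = 420 N·m
After the belt (4/8): 420 × 0.5 = 210 N·m
After the internal gear (81/18): 210 × 4.5 = 945 N·m

945 N·m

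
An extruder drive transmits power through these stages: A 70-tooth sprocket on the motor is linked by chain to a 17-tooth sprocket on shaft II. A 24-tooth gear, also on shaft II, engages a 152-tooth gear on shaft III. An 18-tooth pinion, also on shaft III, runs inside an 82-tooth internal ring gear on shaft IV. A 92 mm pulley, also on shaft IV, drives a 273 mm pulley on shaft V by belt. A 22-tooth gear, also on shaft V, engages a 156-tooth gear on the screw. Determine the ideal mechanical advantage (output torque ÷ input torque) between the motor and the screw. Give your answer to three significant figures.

Each stage contributes driven/driver: chain 17/70 = 0.24286, gear mesh 152/24 = 6.3333, internal gear 82/18 = 4.5556, belt 273/92 = 2.9674, gear mesh 156/22 = 7.0909.
Overall: 0.24286 × 6.3333 × 4.5556 × 2.9674 × 7.0909 = 147.44.

147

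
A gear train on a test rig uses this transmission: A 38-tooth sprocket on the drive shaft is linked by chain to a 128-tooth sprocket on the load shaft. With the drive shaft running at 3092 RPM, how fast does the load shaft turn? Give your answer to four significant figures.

Chain: ratio = 128/38 = 3.3684, so the load shaft turns at 3092 / 3.3684 = 917.94 RPM.

917.9 RPM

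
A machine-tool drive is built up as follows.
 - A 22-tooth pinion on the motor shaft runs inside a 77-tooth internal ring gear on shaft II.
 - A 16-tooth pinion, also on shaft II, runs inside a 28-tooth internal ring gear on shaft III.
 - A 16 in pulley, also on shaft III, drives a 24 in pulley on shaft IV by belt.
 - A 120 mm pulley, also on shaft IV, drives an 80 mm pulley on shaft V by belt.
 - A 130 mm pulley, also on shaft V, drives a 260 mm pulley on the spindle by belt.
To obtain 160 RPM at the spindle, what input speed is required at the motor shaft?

1960 RPM

Overall ratio R = 3.5 × 1.75 × 1.5 × 0.66667 × 2 = 12.25.
Required input speed = output speed × R = 160 × 12.25 = 1960 RPM.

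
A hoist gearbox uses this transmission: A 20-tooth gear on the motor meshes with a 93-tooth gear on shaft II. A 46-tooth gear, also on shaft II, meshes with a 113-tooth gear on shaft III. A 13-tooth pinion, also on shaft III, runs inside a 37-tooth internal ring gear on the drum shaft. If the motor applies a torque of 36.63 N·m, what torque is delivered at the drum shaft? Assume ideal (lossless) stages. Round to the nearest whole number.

gear mesh 93/20 = 4.65 → τ = 36.63·4.65 = 170.33 N·m
gear mesh 113/46 = 2.4565 → τ = 170.33·2.4565 = 418.42 N·m
internal gear 37/13 = 2.8462 → τ = 418.42·2.8462 = 1190.9 N·m

1191 N·m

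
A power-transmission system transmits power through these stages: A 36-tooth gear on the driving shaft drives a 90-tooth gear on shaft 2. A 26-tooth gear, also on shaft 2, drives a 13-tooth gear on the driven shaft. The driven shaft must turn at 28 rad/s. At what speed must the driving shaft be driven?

Overall ratio R = 2.5 × 0.5 = 1.25.
Required input speed = output speed × R = 28 × 1.25 = 35 rad/s.

35 rad/s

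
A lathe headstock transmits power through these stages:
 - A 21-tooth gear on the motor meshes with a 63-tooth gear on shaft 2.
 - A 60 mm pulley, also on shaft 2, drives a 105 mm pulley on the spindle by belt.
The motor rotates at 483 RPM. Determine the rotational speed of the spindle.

92 RPM

gear mesh 63/21 = 3 → 483/3 = 161 RPM
belt 105/60 = 1.75 → 161/1.75 = 92 RPM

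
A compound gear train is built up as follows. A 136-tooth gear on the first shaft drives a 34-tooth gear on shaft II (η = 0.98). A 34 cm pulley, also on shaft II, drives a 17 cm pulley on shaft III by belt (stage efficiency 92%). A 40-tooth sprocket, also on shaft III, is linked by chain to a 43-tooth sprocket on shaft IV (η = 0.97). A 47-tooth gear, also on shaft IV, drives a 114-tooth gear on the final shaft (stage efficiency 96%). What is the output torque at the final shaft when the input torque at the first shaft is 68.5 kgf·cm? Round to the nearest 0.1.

18.7 kgf·cm

gear mesh 34/136 = 0.25 → τ = 68.5·0.25·0.98 = 16.782 kgf·cm
belt 17/34 = 0.5 → τ = 16.782·0.5·0.92 = 7.7199 kgf·cm
chain 43/40 = 1.075 → τ = 7.7199·1.075·0.97 = 8.05 kgf·cm
gear mesh 114/47 = 2.4255 → τ = 8.05·2.4255·0.96 = 18.744 kgf·cm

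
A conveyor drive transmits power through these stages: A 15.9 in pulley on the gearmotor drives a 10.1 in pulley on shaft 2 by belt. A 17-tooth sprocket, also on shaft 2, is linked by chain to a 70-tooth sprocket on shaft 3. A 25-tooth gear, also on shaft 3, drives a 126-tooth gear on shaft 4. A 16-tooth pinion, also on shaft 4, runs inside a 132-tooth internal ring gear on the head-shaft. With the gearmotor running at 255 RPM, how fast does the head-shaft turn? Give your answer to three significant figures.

belt 10.1/15.9 = 0.63522 → 255/0.63522 = 401.44 RPM
chain 70/17 = 4.1176 → 401.44/4.1176 = 97.492 RPM
gear mesh 126/25 = 5.04 → 97.492/5.04 = 19.344 RPM
internal gear 132/16 = 8.25 → 19.344/8.25 = 2.3447 RPM

2.34 RPM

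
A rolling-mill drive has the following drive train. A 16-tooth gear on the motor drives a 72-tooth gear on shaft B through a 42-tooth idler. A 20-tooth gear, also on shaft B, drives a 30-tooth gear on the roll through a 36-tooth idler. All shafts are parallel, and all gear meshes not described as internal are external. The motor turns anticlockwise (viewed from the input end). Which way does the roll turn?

anticlockwise

the motor → shaft B: driver → idler → driven is 2 external meshes, 2 reversals → CCW.
shaft B → the roll: driver → idler → driven is 2 external meshes, 2 reversals → CCW.
4 reversals in total — an even number — so the roll turns the same way as the motor.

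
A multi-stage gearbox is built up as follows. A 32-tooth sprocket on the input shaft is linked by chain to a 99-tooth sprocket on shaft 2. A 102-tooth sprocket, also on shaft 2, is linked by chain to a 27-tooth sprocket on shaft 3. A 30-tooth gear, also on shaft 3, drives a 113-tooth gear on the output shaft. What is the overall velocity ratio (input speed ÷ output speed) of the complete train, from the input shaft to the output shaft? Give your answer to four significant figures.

Each stage contributes driven/driver: chain 99/32 = 3.0938, chain 27/102 = 0.26471, gear mesh 113/30 = 3.7667.
Overall: 3.0938 × 0.26471 × 3.7667 = 3.0847.

3.085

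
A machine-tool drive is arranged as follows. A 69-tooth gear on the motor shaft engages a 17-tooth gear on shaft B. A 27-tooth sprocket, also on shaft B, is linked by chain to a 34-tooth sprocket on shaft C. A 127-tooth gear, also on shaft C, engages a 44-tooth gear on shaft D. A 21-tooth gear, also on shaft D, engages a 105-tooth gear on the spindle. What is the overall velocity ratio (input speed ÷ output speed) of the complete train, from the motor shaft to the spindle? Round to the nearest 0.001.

Each stage contributes driven/driver: gear mesh 17/69 = 0.24638, chain 34/27 = 1.2593, gear mesh 44/127 = 0.34646, gear mesh 105/21 = 5.
Overall: 0.24638 × 1.2593 × 0.34646 × 5 = 0.53744.

0.537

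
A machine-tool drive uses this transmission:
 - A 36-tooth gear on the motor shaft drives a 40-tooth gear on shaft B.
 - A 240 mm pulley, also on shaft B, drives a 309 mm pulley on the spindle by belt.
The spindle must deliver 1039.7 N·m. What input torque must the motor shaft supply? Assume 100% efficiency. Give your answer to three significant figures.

727 N·m

Overall ratio R = 1.1111 × 1.2875 = 1.4306.
Input torque = output torque / R = 1039.7 / 1.4306 = 726.78 N·m.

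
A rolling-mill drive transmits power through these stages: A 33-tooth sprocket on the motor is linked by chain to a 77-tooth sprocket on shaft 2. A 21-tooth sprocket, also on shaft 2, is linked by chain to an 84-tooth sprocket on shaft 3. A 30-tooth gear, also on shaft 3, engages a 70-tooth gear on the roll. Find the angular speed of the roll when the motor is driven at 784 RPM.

36 RPM

the motor → shaft 2 (chain, 77/33): 784 ÷ 2.3333 = 336 RPM
shaft 2 → shaft 3 (chain, 84/21): 336 ÷ 4 = 84 RPM
shaft 3 → the roll (gear mesh, 70/30): 84 ÷ 2.3333 = 36 RPM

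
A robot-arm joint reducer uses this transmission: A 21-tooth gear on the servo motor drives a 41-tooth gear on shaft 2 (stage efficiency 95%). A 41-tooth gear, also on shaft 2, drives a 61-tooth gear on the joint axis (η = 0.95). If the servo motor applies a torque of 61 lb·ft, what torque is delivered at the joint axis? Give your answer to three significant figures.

Gear mesh: ratio = 41/21 = 1.9524; torque at shaft 2 = 61 × 1.9524 × 0.95 = 113.14 lb·ft.
Gear mesh: ratio = 61/41 = 1.4878; torque at the joint axis = 113.14 × 1.4878 × 0.95 = 159.91 lb·ft.

160 lb·ft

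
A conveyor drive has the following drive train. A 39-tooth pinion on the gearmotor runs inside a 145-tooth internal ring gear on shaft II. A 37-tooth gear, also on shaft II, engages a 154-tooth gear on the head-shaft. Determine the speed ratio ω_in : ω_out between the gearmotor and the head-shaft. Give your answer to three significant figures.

15.5

Each stage contributes driven/driver: internal gear 145/39 = 3.7179, gear mesh 154/37 = 4.1622.
Overall: 3.7179 × 4.1622 = 15.475.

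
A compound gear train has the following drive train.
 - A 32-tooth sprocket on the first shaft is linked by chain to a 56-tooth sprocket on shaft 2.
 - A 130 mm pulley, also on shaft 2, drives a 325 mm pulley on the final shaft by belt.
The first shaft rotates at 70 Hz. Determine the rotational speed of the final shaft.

chain 56/32 = 1.75 → 70/1.75 = 40 Hz
belt 325/130 = 2.5 → 40/2.5 = 16 Hz

16 Hz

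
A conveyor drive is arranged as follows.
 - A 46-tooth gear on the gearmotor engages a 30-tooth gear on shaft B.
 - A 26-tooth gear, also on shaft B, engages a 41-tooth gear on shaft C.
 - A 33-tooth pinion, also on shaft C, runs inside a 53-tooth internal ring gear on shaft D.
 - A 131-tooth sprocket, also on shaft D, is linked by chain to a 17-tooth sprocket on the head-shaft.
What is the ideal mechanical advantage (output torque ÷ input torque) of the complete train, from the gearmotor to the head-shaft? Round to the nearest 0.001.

0.214

Each stage contributes driven/driver: gear mesh 30/46 = 0.65217, gear mesh 41/26 = 1.5769, internal gear 53/33 = 1.6061, chain 17/131 = 0.12977.
Overall: 0.65217 × 1.5769 × 1.6061 × 0.12977 = 0.21435.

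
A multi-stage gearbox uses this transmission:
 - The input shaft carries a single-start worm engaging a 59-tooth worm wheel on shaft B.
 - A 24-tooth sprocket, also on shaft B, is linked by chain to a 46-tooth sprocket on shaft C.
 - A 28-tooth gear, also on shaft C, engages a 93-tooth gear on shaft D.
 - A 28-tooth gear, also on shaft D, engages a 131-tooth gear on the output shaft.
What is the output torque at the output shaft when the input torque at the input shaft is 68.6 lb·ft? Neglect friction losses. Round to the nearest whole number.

After the worm (59/1): 68.6 × 59 = 4047.4 lb·ft
After the chain (46/24): 4047.4 × 1.9167 = 7757.5 lb·ft
After the gear mesh (93/28): 7757.5 × 3.3214 = 25766 lb·ft
After the gear mesh (131/28): 25766 × 4.6786 = 1.2055e+05 lb·ft

120548 lb·ft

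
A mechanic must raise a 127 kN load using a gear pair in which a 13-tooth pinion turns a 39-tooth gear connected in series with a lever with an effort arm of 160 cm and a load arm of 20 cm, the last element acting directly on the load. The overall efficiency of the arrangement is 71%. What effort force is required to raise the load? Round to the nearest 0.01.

Gear pair MA = 39/13 = 3.
Lever MA = effort arm / load arm = 160/20 = 8.
Combined ideal MA = 3 × 8 = 24.
Actual MA = 24 × 0.71 = 17.04.
Effort = load / actual MA = 127 / 17.04 = 7.4531 kN.

7.45 kN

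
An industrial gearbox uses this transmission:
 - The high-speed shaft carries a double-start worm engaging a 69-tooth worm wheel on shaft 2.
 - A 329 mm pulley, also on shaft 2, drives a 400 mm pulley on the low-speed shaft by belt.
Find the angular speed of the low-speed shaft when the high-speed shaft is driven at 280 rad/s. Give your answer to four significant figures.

6.675 rad/s

worm 69/2 = 34.5 → 280/34.5 = 8.1159 rad/s
belt 400/329 = 1.2158 → 8.1159/1.2158 = 6.6754 rad/s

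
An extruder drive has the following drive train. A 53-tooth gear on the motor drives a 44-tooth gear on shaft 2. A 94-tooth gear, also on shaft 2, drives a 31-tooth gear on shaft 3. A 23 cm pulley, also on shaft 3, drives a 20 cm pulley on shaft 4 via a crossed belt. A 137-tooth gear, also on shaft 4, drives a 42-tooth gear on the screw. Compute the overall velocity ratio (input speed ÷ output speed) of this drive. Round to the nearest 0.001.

0.073

Each stage contributes driven/driver: gear mesh 44/53 = 0.83019, gear mesh 31/94 = 0.32979, belt 20/23 = 0.86957, gear mesh 42/137 = 0.30657.
Overall: 0.83019 × 0.32979 × 0.86957 × 0.30657 = 0.072986.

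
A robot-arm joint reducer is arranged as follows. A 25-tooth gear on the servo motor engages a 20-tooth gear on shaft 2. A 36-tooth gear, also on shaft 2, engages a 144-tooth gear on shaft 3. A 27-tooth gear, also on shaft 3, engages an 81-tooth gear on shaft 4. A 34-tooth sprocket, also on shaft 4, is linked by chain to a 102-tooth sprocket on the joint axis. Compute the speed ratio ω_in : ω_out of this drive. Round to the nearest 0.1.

28.8

Each stage contributes driven/driver: gear mesh 20/25 = 0.8, gear mesh 144/36 = 4, gear mesh 81/27 = 3, chain 102/34 = 3.
Overall: 0.8 × 4 × 3 × 3 = 28.8.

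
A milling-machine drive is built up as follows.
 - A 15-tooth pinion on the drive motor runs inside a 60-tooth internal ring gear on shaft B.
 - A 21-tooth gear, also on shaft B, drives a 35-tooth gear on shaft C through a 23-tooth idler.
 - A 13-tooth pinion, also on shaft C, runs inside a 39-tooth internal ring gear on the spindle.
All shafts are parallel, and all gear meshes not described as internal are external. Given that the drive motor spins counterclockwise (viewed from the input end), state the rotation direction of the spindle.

counterclockwise

the drive motor → shaft B: internal mesh, same direction → CCW.
shaft B → shaft C: driver → idler → driven is 2 external meshes, 2 reversals → CCW.
shaft C → the spindle: internal mesh, same direction → CCW.
2 reversals in total — an even number — so the spindle turns the same way as the drive motor.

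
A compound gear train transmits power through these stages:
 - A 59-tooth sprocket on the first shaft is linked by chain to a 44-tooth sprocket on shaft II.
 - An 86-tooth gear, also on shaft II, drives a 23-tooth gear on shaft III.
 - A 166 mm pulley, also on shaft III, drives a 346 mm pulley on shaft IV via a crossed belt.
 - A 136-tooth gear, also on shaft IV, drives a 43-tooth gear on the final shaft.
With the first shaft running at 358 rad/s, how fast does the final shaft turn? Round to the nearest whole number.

Chain: ratio = 44/59 = 0.74576, so shaft II turns at 358 / 0.74576 = 480.05 rad/s.
Gear mesh: ratio = 23/86 = 0.26744, so shaft III turns at 480.05 / 0.26744 = 1795 rad/s.
Belt: ratio = 346/166 = 2.0843, so shaft IV turns at 1795 / 2.0843 = 861.16 rad/s.
Gear mesh: ratio = 43/136 = 0.31618, so the final shaft turns at 861.16 / 0.31618 = 2723.7 rad/s.

2724 rad/s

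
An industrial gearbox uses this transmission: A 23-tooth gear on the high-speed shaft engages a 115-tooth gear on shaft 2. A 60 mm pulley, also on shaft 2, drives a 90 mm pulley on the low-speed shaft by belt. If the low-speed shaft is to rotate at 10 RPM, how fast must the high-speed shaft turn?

Overall ratio R = 5 × 1.5 = 7.5.
Required input speed = output speed × R = 10 × 7.5 = 75 RPM.

75 RPM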